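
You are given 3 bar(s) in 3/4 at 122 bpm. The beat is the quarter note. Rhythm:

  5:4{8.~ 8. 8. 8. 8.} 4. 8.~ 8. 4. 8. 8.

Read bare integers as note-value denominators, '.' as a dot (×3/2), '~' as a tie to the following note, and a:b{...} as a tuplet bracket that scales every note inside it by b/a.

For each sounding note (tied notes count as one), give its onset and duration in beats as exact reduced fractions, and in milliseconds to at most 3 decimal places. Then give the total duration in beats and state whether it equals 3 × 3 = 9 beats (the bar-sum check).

1) 0.0ms=0b +590.164ms=6/5b
2) 590.164ms=6/5b +295.082ms=3/5b
3) 885.246ms=9/5b +295.082ms=3/5b
4) 1180.328ms=12/5b +295.082ms=3/5b
5) 1475.41ms=3b +737.705ms=3/2b
6) 2213.115ms=9/2b +737.705ms=3/2b
7) 2950.82ms=6b +737.705ms=3/2b
8) 3688.525ms=15/2b +368.852ms=3/4b
9) 4057.377ms=33/4b +368.852ms=3/4b
Σ=9b of 9 (122bpm 3/4) — PASS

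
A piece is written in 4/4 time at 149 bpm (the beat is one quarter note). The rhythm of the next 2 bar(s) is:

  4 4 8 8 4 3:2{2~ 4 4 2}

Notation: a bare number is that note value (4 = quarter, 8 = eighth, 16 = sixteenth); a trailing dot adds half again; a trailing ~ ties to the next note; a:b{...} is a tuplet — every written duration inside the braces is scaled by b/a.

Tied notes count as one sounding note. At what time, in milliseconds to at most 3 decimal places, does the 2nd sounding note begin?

1. 0.0ms @ 0 + 402.685ms (1)
2. 402.685ms @ 1 + 402.685ms (1)
3. 805.369ms @ 2 + 201.342ms (1/2)
4. 1006.711ms @ 5/2 + 201.342ms (1/2)
5. 1208.054ms @ 3 + 402.685ms (1)
6. 1610.738ms @ 4 + 805.369ms (2)
7. 2416.107ms @ 6 + 268.456ms (2/3)
8. 2684.564ms @ 20/3 + 536.913ms (4/3)

note 2 onset = 1b = 402.685ms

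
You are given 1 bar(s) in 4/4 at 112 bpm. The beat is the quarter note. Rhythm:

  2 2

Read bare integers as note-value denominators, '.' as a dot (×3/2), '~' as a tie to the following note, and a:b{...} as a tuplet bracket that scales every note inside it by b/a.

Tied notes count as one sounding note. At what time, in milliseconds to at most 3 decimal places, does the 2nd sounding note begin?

1. 0.0ms @ 0 + 1071.429ms (2)
2. 1071.429ms @ 2 + 1071.429ms (2)

note 2 onset = 2b = 1071.429ms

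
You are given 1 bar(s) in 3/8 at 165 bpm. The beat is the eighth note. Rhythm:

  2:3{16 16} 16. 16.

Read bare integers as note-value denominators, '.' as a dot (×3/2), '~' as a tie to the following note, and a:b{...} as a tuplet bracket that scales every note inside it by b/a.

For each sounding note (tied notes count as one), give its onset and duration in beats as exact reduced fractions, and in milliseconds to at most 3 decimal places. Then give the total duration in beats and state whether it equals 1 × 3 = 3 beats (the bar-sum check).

1) 0.0ms=0b +272.727ms=3/4b
2) 272.727ms=3/4b +272.727ms=3/4b
3) 545.455ms=3/2b +272.727ms=3/4b
4) 818.182ms=9/4b +272.727ms=3/4b
Σ=3b of 3 (165bpm 3/8) — PASS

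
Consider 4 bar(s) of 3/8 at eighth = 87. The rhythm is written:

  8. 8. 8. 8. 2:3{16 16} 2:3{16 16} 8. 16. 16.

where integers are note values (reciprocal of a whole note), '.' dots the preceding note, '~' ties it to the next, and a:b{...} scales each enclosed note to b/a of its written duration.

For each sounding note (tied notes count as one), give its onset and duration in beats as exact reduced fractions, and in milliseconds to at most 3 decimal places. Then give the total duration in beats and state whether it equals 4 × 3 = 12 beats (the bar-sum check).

1) 0.0ms=0b +1034.483ms=3/2b
2) 1034.483ms=3/2b +1034.483ms=3/2b
3) 2068.966ms=3b +1034.483ms=3/2b
4) 3103.448ms=9/2b +1034.483ms=3/2b
5) 4137.931ms=6b +517.241ms=3/4b
6) 4655.172ms=27/4b +517.241ms=3/4b
7) 5172.414ms=15/2b +517.241ms=3/4b
8) 5689.655ms=33/4b +517.241ms=3/4b
9) 6206.897ms=9b +1034.483ms=3/2b
10) 7241.379ms=21/2b +517.241ms=3/4b
11) 7758.621ms=45/4b +517.241ms=3/4b
Σ=12b of 12 (87bpm 3/8) — PASS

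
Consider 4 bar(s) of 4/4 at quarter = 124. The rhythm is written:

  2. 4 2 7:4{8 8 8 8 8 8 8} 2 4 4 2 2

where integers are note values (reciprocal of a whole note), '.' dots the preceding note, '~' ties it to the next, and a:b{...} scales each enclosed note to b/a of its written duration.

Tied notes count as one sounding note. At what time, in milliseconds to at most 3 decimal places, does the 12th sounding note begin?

1. 0.0ms @ 0 + 1451.613ms (3)
2. 1451.613ms @ 3 + 483.871ms (1)
3. 1935.484ms @ 4 + 967.742ms (2)
4. 2903.226ms @ 6 + 138.249ms (2/7)
5. 3041.475ms @ 44/7 + 138.249ms (2/7)
6. 3179.724ms @ 46/7 + 138.249ms (2/7)
7. 3317.972ms @ 48/7 + 138.249ms (2/7)
8. 3456.221ms @ 50/7 + 138.249ms (2/7)
9. 3594.47ms @ 52/7 + 138.249ms (2/7)
10. 3732.719ms @ 54/7 + 138.249ms (2/7)
11. 3870.968ms @ 8 + 967.742ms (2)
12. 4838.71ms @ 10 + 483.871ms (1)
13. 5322.581ms @ 11 + 483.871ms (1)
14. 5806.452ms @ 12 + 967.742ms (2)
15. 6774.194ms @ 14 + 967.742ms (2)

note 12 onset = 10b = 4838.71ms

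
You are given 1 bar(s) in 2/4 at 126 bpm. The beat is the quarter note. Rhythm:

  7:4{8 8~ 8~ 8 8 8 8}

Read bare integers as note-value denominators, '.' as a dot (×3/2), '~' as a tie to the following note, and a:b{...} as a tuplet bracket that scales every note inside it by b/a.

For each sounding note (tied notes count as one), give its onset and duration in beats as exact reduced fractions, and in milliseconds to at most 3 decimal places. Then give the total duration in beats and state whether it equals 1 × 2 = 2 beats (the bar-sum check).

1) 0.0ms=0b +136.054ms=2/7b
2) 136.054ms=2/7b +408.163ms=6/7b
3) 544.218ms=8/7b +136.054ms=2/7b
4) 680.272ms=10/7b +136.054ms=2/7b
5) 816.327ms=12/7b +136.054ms=2/7b
Σ=2b of 2 (126bpm 2/4) — PASS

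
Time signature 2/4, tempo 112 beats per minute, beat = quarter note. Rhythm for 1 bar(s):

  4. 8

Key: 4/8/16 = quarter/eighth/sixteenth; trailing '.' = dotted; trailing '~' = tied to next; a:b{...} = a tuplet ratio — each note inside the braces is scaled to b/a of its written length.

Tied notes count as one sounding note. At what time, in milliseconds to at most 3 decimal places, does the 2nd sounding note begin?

1. 0.0ms @ 0 + 803.571ms (3/2)
2. 803.571ms @ 3/2 + 267.857ms (1/2)

note 2 onset = 3/2b = 803.571ms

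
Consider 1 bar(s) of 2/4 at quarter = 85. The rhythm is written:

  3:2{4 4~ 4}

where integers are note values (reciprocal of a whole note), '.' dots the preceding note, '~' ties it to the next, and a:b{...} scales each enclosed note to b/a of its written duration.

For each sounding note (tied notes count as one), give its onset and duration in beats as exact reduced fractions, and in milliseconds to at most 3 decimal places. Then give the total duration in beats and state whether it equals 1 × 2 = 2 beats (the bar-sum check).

1) 0.0ms=0b +470.588ms=2/3b
2) 470.588ms=2/3b +941.176ms=4/3b
Σ=2b of 2 (85bpm 2/4) — PASS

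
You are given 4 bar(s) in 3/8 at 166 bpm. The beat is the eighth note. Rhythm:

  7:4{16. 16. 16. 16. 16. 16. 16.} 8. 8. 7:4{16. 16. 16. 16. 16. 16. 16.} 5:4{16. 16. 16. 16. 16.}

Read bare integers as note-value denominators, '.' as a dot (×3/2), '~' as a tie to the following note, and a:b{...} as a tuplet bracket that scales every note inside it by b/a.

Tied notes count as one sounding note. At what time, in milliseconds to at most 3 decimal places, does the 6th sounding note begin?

1. 0.0ms @ 0 + 154.905ms (3/7)
2. 154.905ms @ 3/7 + 154.905ms (3/7)
3. 309.811ms @ 6/7 + 154.905ms (3/7)
4. 464.716ms @ 9/7 + 154.905ms (3/7)
5. 619.621ms @ 12/7 + 154.905ms (3/7)
6. 774.527ms @ 15/7 + 154.905ms (3/7)
7. 929.432ms @ 18/7 + 154.905ms (3/7)
8. 1084.337ms @ 3 + 542.169ms (3/2)
9. 1626.506ms @ 9/2 + 542.169ms (3/2)
10. 2168.675ms @ 6 + 154.905ms (3/7)
11. 2323.58ms @ 45/7 + 154.905ms (3/7)
12. 2478.485ms @ 48/7 + 154.905ms (3/7)
13. 2633.391ms @ 51/7 + 154.905ms (3/7)
14. 2788.296ms @ 54/7 + 154.905ms (3/7)
15. 2943.201ms @ 57/7 + 154.905ms (3/7)
16. 3098.107ms @ 60/7 + 154.905ms (3/7)
17. 3253.012ms @ 9 + 216.867ms (3/5)
18. 3469.88ms @ 48/5 + 216.867ms (3/5)
19. 3686.747ms @ 51/5 + 216.867ms (3/5)
20. 3903.614ms @ 54/5 + 216.867ms (3/5)
21. 4120.482ms @ 57/5 + 216.867ms (3/5)

note 6 onset = 15/7b = 774.527ms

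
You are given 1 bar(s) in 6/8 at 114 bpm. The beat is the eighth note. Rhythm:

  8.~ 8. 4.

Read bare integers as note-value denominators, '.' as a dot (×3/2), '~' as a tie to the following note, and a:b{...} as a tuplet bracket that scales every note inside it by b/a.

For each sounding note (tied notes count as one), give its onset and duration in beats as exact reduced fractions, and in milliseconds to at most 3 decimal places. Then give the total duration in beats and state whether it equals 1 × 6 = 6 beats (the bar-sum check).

1) 0.0ms=0b +1578.947ms=3b
2) 1578.947ms=3b +1578.947ms=3b
Σ=6b of 6 (114bpm 6/8) — PASS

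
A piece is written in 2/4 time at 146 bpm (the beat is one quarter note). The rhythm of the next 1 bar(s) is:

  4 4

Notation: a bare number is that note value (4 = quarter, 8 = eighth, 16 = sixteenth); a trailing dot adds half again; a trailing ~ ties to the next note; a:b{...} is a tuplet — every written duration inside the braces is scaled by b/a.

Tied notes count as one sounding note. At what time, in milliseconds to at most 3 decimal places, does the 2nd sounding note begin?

1. 0.0ms @ 0 + 410.959ms (1)
2. 410.959ms @ 1 + 410.959ms (1)

note 2 onset = 1b = 410.959ms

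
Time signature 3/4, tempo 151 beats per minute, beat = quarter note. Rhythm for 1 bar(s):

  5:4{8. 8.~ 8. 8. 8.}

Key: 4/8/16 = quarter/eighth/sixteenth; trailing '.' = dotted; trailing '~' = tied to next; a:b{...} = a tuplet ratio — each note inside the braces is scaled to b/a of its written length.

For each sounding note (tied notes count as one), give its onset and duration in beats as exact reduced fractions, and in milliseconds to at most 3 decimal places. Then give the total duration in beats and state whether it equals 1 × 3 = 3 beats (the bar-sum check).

1) 0.0ms=0b +238.411ms=3/5b
2) 238.411ms=3/5b +476.821ms=6/5b
3) 715.232ms=9/5b +238.411ms=3/5b
4) 953.642ms=12/5b +238.411ms=3/5b
Σ=3b of 3 (151bpm 3/4) — PASS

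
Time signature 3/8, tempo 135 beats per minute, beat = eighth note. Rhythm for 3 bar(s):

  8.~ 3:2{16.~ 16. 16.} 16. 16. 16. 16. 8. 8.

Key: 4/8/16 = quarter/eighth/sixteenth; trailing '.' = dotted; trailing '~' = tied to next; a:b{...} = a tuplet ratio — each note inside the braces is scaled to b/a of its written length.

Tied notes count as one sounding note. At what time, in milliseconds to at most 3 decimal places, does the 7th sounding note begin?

note 7 onset = 6b = 2666.667ms

1. 0.0ms @ 0 + 1111.111ms (5/2)
2. 1111.111ms @ 5/2 + 222.222ms (1/2)
3. 1333.333ms @ 3 + 333.333ms (3/4)
4. 1666.667ms @ 15/4 + 333.333ms (3/4)
5. 2000.0ms @ 9/2 + 333.333ms (3/4)
6. 2333.333ms @ 21/4 + 333.333ms (3/4)
7. 2666.667ms @ 6 + 666.667ms (3/2)
8. 3333.333ms @ 15/2 + 666.667ms (3/2)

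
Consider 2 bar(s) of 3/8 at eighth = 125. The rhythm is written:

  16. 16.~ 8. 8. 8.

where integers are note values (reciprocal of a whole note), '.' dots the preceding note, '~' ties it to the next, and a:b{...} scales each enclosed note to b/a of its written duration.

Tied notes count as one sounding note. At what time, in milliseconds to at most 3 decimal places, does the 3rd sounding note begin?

1. 0.0ms @ 0 + 360.0ms (3/4)
2. 360.0ms @ 3/4 + 1080.0ms (9/4)
3. 1440.0ms @ 3 + 720.0ms (3/2)
4. 2160.0ms @ 9/2 + 720.0ms (3/2)

note 3 onset = 3b = 1440.0ms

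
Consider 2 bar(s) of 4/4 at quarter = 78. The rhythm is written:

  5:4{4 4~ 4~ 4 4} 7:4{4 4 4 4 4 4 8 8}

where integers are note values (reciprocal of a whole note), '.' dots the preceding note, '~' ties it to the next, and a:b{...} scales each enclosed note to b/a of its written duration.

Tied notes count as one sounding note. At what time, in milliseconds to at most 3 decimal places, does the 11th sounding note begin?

note 11 onset = 54/7b = 5934.066ms

1. 0.0ms @ 0 + 615.385ms (4/5)
2. 615.385ms @ 4/5 + 1846.154ms (12/5)
3. 2461.538ms @ 16/5 + 615.385ms (4/5)
4. 3076.923ms @ 4 + 439.56ms (4/7)
5. 3516.484ms @ 32/7 + 439.56ms (4/7)
6. 3956.044ms @ 36/7 + 439.56ms (4/7)
7. 4395.604ms @ 40/7 + 439.56ms (4/7)
8. 4835.165ms @ 44/7 + 439.56ms (4/7)
9. 5274.725ms @ 48/7 + 439.56ms (4/7)
10. 5714.286ms @ 52/7 + 219.78ms (2/7)
11. 5934.066ms @ 54/7 + 219.78ms (2/7)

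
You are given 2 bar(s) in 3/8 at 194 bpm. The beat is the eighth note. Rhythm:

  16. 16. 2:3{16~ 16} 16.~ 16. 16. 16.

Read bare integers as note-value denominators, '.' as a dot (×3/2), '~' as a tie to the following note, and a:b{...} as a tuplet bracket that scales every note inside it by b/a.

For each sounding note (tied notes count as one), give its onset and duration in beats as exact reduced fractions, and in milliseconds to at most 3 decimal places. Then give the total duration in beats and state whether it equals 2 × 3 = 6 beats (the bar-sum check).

1) 0.0ms=0b +231.959ms=3/4b
2) 231.959ms=3/4b +231.959ms=3/4b
3) 463.918ms=3/2b +463.918ms=3/2b
4) 927.835ms=3b +463.918ms=3/2b
5) 1391.753ms=9/2b +231.959ms=3/4b
6) 1623.711ms=21/4b +231.959ms=3/4b
Σ=6b of 6 (194bpm 3/8) — PASS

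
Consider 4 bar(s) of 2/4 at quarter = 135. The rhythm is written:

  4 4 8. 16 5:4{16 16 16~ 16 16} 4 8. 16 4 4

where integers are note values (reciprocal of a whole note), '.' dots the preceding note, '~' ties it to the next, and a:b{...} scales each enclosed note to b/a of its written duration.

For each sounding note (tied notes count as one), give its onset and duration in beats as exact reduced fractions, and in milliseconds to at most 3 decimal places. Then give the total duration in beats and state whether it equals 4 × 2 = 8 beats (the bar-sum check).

1) 0.0ms=0b +444.444ms=1b
2) 444.444ms=1b +444.444ms=1b
3) 888.889ms=2b +333.333ms=3/4b
4) 1222.222ms=11/4b +111.111ms=1/4b
5) 1333.333ms=3b +88.889ms=1/5b
6) 1422.222ms=16/5b +88.889ms=1/5b
7) 1511.111ms=17/5b +177.778ms=2/5b
8) 1688.889ms=19/5b +88.889ms=1/5b
9) 1777.778ms=4b +444.444ms=1b
10) 2222.222ms=5b +333.333ms=3/4b
11) 2555.556ms=23/4b +111.111ms=1/4b
12) 2666.667ms=6b +444.444ms=1b
13) 3111.111ms=7b +444.444ms=1b
Σ=8b of 8 (135bpm 2/4) — PASS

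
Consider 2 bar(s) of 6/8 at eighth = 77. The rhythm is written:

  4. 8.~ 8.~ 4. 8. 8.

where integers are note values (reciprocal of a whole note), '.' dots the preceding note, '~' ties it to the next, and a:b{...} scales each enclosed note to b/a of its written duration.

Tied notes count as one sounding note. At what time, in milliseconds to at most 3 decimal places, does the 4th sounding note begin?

1. 0.0ms @ 0 + 2337.662ms (3)
2. 2337.662ms @ 3 + 4675.325ms (6)
3. 7012.987ms @ 9 + 1168.831ms (3/2)
4. 8181.818ms @ 21/2 + 1168.831ms (3/2)

note 4 onset = 21/2b = 8181.818ms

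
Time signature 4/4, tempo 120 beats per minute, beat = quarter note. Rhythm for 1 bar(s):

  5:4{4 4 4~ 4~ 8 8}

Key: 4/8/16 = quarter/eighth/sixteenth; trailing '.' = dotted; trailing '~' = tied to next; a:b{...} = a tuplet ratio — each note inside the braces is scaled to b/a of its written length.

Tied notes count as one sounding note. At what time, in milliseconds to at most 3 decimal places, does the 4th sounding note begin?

note 4 onset = 18/5b = 1800.0ms

1. 0.0ms @ 0 + 400.0ms (4/5)
2. 400.0ms @ 4/5 + 400.0ms (4/5)
3. 800.0ms @ 8/5 + 1000.0ms (2)
4. 1800.0ms @ 18/5 + 200.0ms (2/5)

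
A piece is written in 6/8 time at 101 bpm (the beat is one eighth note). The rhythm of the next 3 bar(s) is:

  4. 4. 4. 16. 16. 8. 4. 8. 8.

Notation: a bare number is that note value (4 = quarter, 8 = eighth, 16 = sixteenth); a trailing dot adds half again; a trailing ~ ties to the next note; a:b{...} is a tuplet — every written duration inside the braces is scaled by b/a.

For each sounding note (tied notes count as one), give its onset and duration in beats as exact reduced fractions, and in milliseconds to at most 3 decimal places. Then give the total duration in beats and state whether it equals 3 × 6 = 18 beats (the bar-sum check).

1) 0.0ms=0b +1782.178ms=3b
2) 1782.178ms=3b +1782.178ms=3b
3) 3564.356ms=6b +1782.178ms=3b
4) 5346.535ms=9b +445.545ms=3/4b
5) 5792.079ms=39/4b +445.545ms=3/4b
6) 6237.624ms=21/2b +891.089ms=3/2b
7) 7128.713ms=12b +1782.178ms=3b
8) 8910.891ms=15b +891.089ms=3/2b
9) 9801.98ms=33/2b +891.089ms=3/2b
Σ=18b of 18 (101bpm 6/8) — PASS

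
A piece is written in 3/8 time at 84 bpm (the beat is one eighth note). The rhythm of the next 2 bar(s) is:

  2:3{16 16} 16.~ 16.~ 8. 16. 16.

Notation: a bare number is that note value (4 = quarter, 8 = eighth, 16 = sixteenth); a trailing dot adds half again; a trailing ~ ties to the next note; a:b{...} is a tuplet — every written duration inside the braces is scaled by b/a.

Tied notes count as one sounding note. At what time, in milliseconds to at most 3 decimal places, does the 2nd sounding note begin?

1. 0.0ms @ 0 + 535.714ms (3/4)
2. 535.714ms @ 3/4 + 535.714ms (3/4)
3. 1071.429ms @ 3/2 + 2142.857ms (3)
4. 3214.286ms @ 9/2 + 535.714ms (3/4)
5. 3750.0ms @ 21/4 + 535.714ms (3/4)

note 2 onset = 3/4b = 535.714ms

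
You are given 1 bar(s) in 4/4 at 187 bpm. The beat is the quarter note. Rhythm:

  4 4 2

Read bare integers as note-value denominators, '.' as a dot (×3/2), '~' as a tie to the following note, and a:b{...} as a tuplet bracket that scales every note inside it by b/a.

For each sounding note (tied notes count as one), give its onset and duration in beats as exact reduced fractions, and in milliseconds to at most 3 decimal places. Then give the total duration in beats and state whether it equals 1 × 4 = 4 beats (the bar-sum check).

1) 0.0ms=0b +320.856ms=1b
2) 320.856ms=1b +320.856ms=1b
3) 641.711ms=2b +641.711ms=2b
Σ=4b of 4 (187bpm 4/4) — PASS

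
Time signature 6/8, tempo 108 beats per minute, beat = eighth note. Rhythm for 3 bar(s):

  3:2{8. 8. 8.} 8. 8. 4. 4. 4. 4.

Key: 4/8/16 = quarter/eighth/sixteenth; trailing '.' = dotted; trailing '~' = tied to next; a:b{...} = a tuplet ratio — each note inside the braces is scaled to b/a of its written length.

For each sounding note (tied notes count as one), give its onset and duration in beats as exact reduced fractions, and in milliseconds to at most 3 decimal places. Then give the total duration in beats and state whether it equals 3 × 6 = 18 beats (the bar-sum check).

1) 0.0ms=0b +555.556ms=1b
2) 555.556ms=1b +555.556ms=1b
3) 1111.111ms=2b +555.556ms=1b
4) 1666.667ms=3b +833.333ms=3/2b
5) 2500.0ms=9/2b +833.333ms=3/2b
6) 3333.333ms=6b +1666.667ms=3b
7) 5000.0ms=9b +1666.667ms=3b
8) 6666.667ms=12b +1666.667ms=3b
9) 8333.333ms=15b +1666.667ms=3b
Σ=18b of 18 (108bpm 6/8) — PASS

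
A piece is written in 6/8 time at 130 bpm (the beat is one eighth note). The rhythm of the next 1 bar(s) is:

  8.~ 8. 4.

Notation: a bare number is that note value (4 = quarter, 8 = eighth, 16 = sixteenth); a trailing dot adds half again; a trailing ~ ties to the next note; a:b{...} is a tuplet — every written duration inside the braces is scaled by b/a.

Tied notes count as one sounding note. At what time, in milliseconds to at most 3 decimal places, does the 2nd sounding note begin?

note 2 onset = 3b = 1384.615ms

1. 0.0ms @ 0 + 1384.615ms (3)
2. 1384.615ms @ 3 + 1384.615ms (3)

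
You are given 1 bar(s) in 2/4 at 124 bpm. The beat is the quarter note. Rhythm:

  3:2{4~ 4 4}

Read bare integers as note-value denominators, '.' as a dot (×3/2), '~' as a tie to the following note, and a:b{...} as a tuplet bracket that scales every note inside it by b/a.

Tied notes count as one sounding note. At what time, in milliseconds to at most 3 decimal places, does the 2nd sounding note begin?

1. 0.0ms @ 0 + 645.161ms (4/3)
2. 645.161ms @ 4/3 + 322.581ms (2/3)

note 2 onset = 4/3b = 645.161ms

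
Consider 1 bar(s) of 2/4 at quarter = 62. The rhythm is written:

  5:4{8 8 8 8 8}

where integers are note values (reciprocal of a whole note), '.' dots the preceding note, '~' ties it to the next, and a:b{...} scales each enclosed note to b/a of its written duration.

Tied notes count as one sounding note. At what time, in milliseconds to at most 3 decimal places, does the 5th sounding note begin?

1. 0.0ms @ 0 + 387.097ms (2/5)
2. 387.097ms @ 2/5 + 387.097ms (2/5)
3. 774.194ms @ 4/5 + 387.097ms (2/5)
4. 1161.29ms @ 6/5 + 387.097ms (2/5)
5. 1548.387ms @ 8/5 + 387.097ms (2/5)

note 5 onset = 8/5b = 1548.387ms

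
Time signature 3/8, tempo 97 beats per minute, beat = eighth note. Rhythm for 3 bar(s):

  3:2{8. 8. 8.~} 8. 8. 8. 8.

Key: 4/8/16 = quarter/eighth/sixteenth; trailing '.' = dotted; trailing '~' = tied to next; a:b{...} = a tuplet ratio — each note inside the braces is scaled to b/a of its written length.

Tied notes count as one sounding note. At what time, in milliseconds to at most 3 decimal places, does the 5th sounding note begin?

1. 0.0ms @ 0 + 618.557ms (1)
2. 618.557ms @ 1 + 618.557ms (1)
3. 1237.113ms @ 2 + 1546.392ms (5/2)
4. 2783.505ms @ 9/2 + 927.835ms (3/2)
5. 3711.34ms @ 6 + 927.835ms (3/2)
6. 4639.175ms @ 15/2 + 927.835ms (3/2)

note 5 onset = 6b = 3711.34ms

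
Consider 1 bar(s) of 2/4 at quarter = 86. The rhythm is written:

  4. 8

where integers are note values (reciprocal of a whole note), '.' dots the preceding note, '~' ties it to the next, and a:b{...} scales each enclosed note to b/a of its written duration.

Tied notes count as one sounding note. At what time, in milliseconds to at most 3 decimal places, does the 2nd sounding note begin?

1. 0.0ms @ 0 + 1046.512ms (3/2)
2. 1046.512ms @ 3/2 + 348.837ms (1/2)

note 2 onset = 3/2b = 1046.512ms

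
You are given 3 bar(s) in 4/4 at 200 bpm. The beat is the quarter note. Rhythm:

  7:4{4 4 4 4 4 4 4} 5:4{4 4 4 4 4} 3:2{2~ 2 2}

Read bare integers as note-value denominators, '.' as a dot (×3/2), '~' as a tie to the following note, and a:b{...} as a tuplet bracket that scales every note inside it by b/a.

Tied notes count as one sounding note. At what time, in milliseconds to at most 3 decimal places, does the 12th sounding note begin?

1. 0.0ms @ 0 + 171.429ms (4/7)
2. 171.429ms @ 4/7 + 171.429ms (4/7)
3. 342.857ms @ 8/7 + 171.429ms (4/7)
4. 514.286ms @ 12/7 + 171.429ms (4/7)
5. 685.714ms @ 16/7 + 171.429ms (4/7)
6. 857.143ms @ 20/7 + 171.429ms (4/7)
7. 1028.571ms @ 24/7 + 171.429ms (4/7)
8. 1200.0ms @ 4 + 240.0ms (4/5)
9. 1440.0ms @ 24/5 + 240.0ms (4/5)
10. 1680.0ms @ 28/5 + 240.0ms (4/5)
11. 1920.0ms @ 32/5 + 240.0ms (4/5)
12. 2160.0ms @ 36/5 + 240.0ms (4/5)
13. 2400.0ms @ 8 + 800.0ms (8/3)
14. 3200.0ms @ 32/3 + 400.0ms (4/3)

note 12 onset = 36/5b = 2160.0ms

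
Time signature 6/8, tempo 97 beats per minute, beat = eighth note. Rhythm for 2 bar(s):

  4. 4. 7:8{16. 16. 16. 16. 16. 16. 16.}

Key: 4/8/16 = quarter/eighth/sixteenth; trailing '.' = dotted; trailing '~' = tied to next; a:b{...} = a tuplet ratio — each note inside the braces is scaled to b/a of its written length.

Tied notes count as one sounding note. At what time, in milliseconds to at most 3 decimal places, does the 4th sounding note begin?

note 4 onset = 48/7b = 4241.532ms

1. 0.0ms @ 0 + 1855.67ms (3)
2. 1855.67ms @ 3 + 1855.67ms (3)
3. 3711.34ms @ 6 + 530.191ms (6/7)
4. 4241.532ms @ 48/7 + 530.191ms (6/7)
5. 4771.723ms @ 54/7 + 530.191ms (6/7)
6. 5301.915ms @ 60/7 + 530.191ms (6/7)
7. 5832.106ms @ 66/7 + 530.191ms (6/7)
8. 6362.297ms @ 72/7 + 530.191ms (6/7)
9. 6892.489ms @ 78/7 + 530.191ms (6/7)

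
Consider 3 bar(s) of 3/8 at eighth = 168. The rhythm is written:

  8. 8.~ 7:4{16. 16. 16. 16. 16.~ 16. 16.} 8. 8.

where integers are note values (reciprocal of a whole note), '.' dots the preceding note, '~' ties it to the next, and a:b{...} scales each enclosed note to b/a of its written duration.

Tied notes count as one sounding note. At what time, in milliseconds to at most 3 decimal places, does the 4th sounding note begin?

note 4 onset = 27/7b = 1377.551ms

1. 0.0ms @ 0 + 535.714ms (3/2)
2. 535.714ms @ 3/2 + 688.776ms (27/14)
3. 1224.49ms @ 24/7 + 153.061ms (3/7)
4. 1377.551ms @ 27/7 + 153.061ms (3/7)
5. 1530.612ms @ 30/7 + 153.061ms (3/7)
6. 1683.673ms @ 33/7 + 306.122ms (6/7)
7. 1989.796ms @ 39/7 + 153.061ms (3/7)
8. 2142.857ms @ 6 + 535.714ms (3/2)
9. 2678.571ms @ 15/2 + 535.714ms (3/2)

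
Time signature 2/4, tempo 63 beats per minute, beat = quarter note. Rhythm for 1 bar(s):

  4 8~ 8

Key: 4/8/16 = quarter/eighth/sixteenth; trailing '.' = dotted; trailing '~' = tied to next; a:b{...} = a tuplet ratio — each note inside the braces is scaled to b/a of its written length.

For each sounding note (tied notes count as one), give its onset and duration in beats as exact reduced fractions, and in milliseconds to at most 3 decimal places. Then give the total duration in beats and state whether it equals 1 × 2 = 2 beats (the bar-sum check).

1) 0.0ms=0b +952.381ms=1b
2) 952.381ms=1b +952.381ms=1b
Σ=2b of 2 (63bpm 2/4) — PASS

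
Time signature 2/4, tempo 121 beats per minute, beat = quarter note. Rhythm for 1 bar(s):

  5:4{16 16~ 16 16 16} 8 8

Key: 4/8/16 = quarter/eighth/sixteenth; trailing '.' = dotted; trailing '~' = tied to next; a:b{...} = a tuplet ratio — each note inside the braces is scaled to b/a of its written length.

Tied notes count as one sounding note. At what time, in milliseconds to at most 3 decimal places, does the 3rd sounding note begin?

1. 0.0ms @ 0 + 99.174ms (1/5)
2. 99.174ms @ 1/5 + 198.347ms (2/5)
3. 297.521ms @ 3/5 + 99.174ms (1/5)
4. 396.694ms @ 4/5 + 99.174ms (1/5)
5. 495.868ms @ 1 + 247.934ms (1/2)
6. 743.802ms @ 3/2 + 247.934ms (1/2)

note 3 onset = 3/5b = 297.521ms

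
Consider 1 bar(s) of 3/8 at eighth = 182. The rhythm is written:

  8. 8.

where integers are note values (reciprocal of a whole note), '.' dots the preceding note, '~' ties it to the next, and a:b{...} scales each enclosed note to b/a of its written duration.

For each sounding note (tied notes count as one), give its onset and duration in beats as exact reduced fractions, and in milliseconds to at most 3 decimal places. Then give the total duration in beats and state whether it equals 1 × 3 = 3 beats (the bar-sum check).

1) 0.0ms=0b +494.505ms=3/2b
2) 494.505ms=3/2b +494.505ms=3/2b
Σ=3b of 3 (182bpm 3/8) — PASS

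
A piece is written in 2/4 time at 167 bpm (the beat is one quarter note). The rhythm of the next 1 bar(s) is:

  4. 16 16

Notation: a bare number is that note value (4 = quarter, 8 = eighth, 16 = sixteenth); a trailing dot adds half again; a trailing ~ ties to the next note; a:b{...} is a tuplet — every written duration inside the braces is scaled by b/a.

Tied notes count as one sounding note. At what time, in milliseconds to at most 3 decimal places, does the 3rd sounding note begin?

1. 0.0ms @ 0 + 538.922ms (3/2)
2. 538.922ms @ 3/2 + 89.82ms (1/4)
3. 628.743ms @ 7/4 + 89.82ms (1/4)

note 3 onset = 7/4b = 628.743ms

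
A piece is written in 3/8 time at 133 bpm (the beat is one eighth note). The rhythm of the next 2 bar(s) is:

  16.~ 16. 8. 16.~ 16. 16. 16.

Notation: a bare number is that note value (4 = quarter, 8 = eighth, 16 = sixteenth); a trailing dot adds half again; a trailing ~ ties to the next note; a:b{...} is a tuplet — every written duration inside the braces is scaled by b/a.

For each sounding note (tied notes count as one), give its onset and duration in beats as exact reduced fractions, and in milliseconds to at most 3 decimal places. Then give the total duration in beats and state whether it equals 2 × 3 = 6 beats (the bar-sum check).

1) 0.0ms=0b +676.692ms=3/2b
2) 676.692ms=3/2b +676.692ms=3/2b
3) 1353.383ms=3b +676.692ms=3/2b
4) 2030.075ms=9/2b +338.346ms=3/4b
5) 2368.421ms=21/4b +338.346ms=3/4b
Σ=6b of 6 (133bpm 3/8) — PASS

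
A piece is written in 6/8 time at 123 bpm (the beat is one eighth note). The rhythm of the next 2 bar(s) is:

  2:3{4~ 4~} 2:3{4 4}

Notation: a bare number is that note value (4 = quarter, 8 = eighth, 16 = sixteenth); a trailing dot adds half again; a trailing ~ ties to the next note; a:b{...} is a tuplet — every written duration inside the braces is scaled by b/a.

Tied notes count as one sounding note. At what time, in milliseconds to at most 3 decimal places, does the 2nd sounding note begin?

note 2 onset = 9b = 4390.244ms

1. 0.0ms @ 0 + 4390.244ms (9)
2. 4390.244ms @ 9 + 1463.415ms (3)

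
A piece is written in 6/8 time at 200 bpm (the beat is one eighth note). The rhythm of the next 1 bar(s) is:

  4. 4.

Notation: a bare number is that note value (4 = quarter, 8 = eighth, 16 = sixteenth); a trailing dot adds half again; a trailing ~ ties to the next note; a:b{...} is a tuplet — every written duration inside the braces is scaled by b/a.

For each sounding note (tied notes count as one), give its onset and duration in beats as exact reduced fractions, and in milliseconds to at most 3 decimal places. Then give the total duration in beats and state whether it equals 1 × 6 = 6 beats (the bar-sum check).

1) 0.0ms=0b +900.0ms=3b
2) 900.0ms=3b +900.0ms=3b
Σ=6b of 6 (200bpm 6/8) — PASS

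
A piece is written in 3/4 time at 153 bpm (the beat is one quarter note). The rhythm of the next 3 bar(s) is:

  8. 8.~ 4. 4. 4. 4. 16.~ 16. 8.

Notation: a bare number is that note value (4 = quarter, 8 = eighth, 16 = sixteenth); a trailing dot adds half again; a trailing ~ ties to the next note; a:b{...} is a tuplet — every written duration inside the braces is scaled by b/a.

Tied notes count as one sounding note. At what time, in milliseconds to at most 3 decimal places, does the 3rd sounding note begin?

1. 0.0ms @ 0 + 294.118ms (3/4)
2. 294.118ms @ 3/4 + 882.353ms (9/4)
3. 1176.471ms @ 3 + 588.235ms (3/2)
4. 1764.706ms @ 9/2 + 588.235ms (3/2)
5. 2352.941ms @ 6 + 588.235ms (3/2)
6. 2941.176ms @ 15/2 + 294.118ms (3/4)
7. 3235.294ms @ 33/4 + 294.118ms (3/4)

note 3 onset = 3b = 1176.471ms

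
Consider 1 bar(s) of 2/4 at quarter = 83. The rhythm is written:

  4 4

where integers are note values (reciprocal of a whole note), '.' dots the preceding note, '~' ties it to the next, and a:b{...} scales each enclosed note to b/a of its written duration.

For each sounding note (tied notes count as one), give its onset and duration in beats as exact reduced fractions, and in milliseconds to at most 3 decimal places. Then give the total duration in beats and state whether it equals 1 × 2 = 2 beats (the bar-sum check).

1) 0.0ms=0b +722.892ms=1b
2) 722.892ms=1b +722.892ms=1b
Σ=2b of 2 (83bpm 2/4) — PASS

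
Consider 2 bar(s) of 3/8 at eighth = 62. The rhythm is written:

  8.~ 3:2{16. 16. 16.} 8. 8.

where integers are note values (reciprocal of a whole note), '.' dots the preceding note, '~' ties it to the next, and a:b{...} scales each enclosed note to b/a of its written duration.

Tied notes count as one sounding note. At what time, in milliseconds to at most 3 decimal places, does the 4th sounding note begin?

1. 0.0ms @ 0 + 1935.484ms (2)
2. 1935.484ms @ 2 + 483.871ms (1/2)
3. 2419.355ms @ 5/2 + 483.871ms (1/2)
4. 2903.226ms @ 3 + 1451.613ms (3/2)
5. 4354.839ms @ 9/2 + 1451.613ms (3/2)

note 4 onset = 3b = 2903.226ms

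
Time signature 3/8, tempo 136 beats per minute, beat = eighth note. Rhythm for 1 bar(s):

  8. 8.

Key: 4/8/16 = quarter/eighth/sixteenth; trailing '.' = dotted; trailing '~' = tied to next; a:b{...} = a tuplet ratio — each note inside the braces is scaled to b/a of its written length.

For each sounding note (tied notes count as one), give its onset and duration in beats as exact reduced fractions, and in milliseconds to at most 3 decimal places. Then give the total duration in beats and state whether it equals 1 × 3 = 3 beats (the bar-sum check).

1) 0.0ms=0b +661.765ms=3/2b
2) 661.765ms=3/2b +661.765ms=3/2b
Σ=3b of 3 (136bpm 3/8) — PASS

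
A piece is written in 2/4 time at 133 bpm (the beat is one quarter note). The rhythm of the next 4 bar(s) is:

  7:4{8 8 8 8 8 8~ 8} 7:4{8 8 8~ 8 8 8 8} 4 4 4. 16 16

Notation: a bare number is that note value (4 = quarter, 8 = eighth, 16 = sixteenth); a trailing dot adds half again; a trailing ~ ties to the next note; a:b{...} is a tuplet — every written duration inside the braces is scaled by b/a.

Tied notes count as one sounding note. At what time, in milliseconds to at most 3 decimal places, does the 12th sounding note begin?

1. 0.0ms @ 0 + 128.894ms (2/7)
2. 128.894ms @ 2/7 + 128.894ms (2/7)
3. 257.787ms @ 4/7 + 128.894ms (2/7)
4. 386.681ms @ 6/7 + 128.894ms (2/7)
5. 515.575ms @ 8/7 + 128.894ms (2/7)
6. 644.468ms @ 10/7 + 257.787ms (4/7)
7. 902.256ms @ 2 + 128.894ms (2/7)
8. 1031.149ms @ 16/7 + 128.894ms (2/7)
9. 1160.043ms @ 18/7 + 257.787ms (4/7)
10. 1417.83ms @ 22/7 + 128.894ms (2/7)
11. 1546.724ms @ 24/7 + 128.894ms (2/7)
12. 1675.618ms @ 26/7 + 128.894ms (2/7)
13. 1804.511ms @ 4 + 451.128ms (1)
14. 2255.639ms @ 5 + 451.128ms (1)
15. 2706.767ms @ 6 + 676.692ms (3/2)
16. 3383.459ms @ 15/2 + 112.782ms (1/4)
17. 3496.241ms @ 31/4 + 112.782ms (1/4)

note 12 onset = 26/7b = 1675.618ms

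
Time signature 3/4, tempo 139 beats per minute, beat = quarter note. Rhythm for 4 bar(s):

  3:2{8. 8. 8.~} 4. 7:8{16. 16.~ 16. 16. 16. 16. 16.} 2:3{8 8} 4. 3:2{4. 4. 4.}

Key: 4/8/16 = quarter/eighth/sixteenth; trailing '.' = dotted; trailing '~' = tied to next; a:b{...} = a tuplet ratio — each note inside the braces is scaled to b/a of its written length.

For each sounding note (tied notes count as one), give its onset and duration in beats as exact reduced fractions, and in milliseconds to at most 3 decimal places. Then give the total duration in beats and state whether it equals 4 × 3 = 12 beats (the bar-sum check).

1) 0.0ms=0b +215.827ms=1/2b
2) 215.827ms=1/2b +215.827ms=1/2b
3) 431.655ms=1b +863.309ms=2b
4) 1294.964ms=3b +184.995ms=3/7b
5) 1479.959ms=24/7b +369.99ms=6/7b
6) 1849.949ms=30/7b +184.995ms=3/7b
7) 2034.943ms=33/7b +184.995ms=3/7b
8) 2219.938ms=36/7b +184.995ms=3/7b
9) 2404.933ms=39/7b +184.995ms=3/7b
10) 2589.928ms=6b +323.741ms=3/4b
11) 2913.669ms=27/4b +323.741ms=3/4b
12) 3237.41ms=15/2b +647.482ms=3/2b
13) 3884.892ms=9b +431.655ms=1b
14) 4316.547ms=10b +431.655ms=1b
15) 4748.201ms=11b +431.655ms=1b
Σ=12b of 12 (139bpm 3/4) — PASS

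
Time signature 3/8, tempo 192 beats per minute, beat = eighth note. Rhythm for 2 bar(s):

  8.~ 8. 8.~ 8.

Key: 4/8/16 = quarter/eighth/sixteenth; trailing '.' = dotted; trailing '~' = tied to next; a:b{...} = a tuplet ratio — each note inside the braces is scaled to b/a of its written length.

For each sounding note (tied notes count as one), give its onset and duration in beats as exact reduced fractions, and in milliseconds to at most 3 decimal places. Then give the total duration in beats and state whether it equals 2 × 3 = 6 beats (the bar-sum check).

1) 0.0ms=0b +937.5ms=3b
2) 937.5ms=3b +937.5ms=3b
Σ=6b of 6 (192bpm 3/8) — PASS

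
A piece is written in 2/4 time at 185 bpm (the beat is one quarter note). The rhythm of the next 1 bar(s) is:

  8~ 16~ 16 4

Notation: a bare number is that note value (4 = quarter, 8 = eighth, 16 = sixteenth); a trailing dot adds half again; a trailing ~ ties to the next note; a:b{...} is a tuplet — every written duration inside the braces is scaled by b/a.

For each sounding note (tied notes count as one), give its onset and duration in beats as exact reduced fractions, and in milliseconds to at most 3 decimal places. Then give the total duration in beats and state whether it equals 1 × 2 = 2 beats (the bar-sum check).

1) 0.0ms=0b +324.324ms=1b
2) 324.324ms=1b +324.324ms=1b
Σ=2b of 2 (185bpm 2/4) — PASS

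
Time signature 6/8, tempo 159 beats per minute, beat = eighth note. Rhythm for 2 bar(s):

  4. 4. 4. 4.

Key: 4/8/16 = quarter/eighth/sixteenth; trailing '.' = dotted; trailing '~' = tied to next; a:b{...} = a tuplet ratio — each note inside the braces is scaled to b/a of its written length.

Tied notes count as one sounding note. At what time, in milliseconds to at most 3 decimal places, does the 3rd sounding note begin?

note 3 onset = 6b = 2264.151ms

1. 0.0ms @ 0 + 1132.075ms (3)
2. 1132.075ms @ 3 + 1132.075ms (3)
3. 2264.151ms @ 6 + 1132.075ms (3)
4. 3396.226ms @ 9 + 1132.075ms (3)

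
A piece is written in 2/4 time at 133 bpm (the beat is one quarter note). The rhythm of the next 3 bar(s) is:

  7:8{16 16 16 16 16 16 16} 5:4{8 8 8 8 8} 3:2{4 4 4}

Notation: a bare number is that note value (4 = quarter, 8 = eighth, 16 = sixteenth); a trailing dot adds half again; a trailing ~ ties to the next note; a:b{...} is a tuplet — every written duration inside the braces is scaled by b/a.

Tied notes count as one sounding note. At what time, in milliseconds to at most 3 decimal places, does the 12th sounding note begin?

1. 0.0ms @ 0 + 128.894ms (2/7)
2. 128.894ms @ 2/7 + 128.894ms (2/7)
3. 257.787ms @ 4/7 + 128.894ms (2/7)
4. 386.681ms @ 6/7 + 128.894ms (2/7)
5. 515.575ms @ 8/7 + 128.894ms (2/7)
6. 644.468ms @ 10/7 + 128.894ms (2/7)
7. 773.362ms @ 12/7 + 128.894ms (2/7)
8. 902.256ms @ 2 + 180.451ms (2/5)
9. 1082.707ms @ 12/5 + 180.451ms (2/5)
10. 1263.158ms @ 14/5 + 180.451ms (2/5)
11. 1443.609ms @ 16/5 + 180.451ms (2/5)
12. 1624.06ms @ 18/5 + 180.451ms (2/5)
13. 1804.511ms @ 4 + 300.752ms (2/3)
14. 2105.263ms @ 14/3 + 300.752ms (2/3)
15. 2406.015ms @ 16/3 + 300.752ms (2/3)

note 12 onset = 18/5b = 1624.06ms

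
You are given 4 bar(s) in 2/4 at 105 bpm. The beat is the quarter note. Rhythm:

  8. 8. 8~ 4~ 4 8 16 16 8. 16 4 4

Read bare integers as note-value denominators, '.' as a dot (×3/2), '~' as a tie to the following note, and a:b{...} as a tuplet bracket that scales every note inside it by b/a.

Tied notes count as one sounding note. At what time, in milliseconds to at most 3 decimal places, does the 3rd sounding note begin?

1. 0.0ms @ 0 + 428.571ms (3/4)
2. 428.571ms @ 3/4 + 428.571ms (3/4)
3. 857.143ms @ 3/2 + 1428.571ms (5/2)
4. 2285.714ms @ 4 + 285.714ms (1/2)
5. 2571.429ms @ 9/2 + 142.857ms (1/4)
6. 2714.286ms @ 19/4 + 142.857ms (1/4)
7. 2857.143ms @ 5 + 428.571ms (3/4)
8. 3285.714ms @ 23/4 + 142.857ms (1/4)
9. 3428.571ms @ 6 + 571.429ms (1)
10. 4000.0ms @ 7 + 571.429ms (1)

note 3 onset = 3/2b = 857.143ms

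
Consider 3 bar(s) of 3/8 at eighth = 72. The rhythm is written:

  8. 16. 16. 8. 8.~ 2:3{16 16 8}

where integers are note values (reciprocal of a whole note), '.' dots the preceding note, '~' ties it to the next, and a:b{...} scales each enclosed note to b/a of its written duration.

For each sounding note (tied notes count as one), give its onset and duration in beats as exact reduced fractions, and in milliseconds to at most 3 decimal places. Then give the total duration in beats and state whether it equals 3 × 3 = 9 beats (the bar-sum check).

1) 0.0ms=0b +1250.0ms=3/2b
2) 1250.0ms=3/2b +625.0ms=3/4b
3) 1875.0ms=9/4b +625.0ms=3/4b
4) 2500.0ms=3b +1250.0ms=3/2b
5) 3750.0ms=9/2b +1875.0ms=9/4b
6) 5625.0ms=27/4b +625.0ms=3/4b
7) 6250.0ms=15/2b +1250.0ms=3/2b
Σ=9b of 9 (72bpm 3/8) — PASS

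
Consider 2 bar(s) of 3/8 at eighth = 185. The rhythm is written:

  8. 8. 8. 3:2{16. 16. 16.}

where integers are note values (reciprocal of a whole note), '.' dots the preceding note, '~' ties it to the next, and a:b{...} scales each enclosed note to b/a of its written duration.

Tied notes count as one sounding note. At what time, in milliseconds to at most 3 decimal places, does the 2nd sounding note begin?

1. 0.0ms @ 0 + 486.486ms (3/2)
2. 486.486ms @ 3/2 + 486.486ms (3/2)
3. 972.973ms @ 3 + 486.486ms (3/2)
4. 1459.459ms @ 9/2 + 162.162ms (1/2)
5. 1621.622ms @ 5 + 162.162ms (1/2)
6. 1783.784ms @ 11/2 + 162.162ms (1/2)

note 2 onset = 3/2b = 486.486ms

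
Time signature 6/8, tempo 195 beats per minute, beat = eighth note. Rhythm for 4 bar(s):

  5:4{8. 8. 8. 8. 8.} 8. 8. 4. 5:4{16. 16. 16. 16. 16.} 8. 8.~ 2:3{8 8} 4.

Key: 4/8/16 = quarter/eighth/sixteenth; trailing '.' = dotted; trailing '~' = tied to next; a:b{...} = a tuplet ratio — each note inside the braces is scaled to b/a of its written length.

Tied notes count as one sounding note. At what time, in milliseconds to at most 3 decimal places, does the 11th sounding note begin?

note 11 onset = 66/5b = 4061.538ms

1. 0.0ms @ 0 + 369.231ms (6/5)
2. 369.231ms @ 6/5 + 369.231ms (6/5)
3. 738.462ms @ 12/5 + 369.231ms (6/5)
4. 1107.692ms @ 18/5 + 369.231ms (6/5)
5. 1476.923ms @ 24/5 + 369.231ms (6/5)
6. 1846.154ms @ 6 + 461.538ms (3/2)
7. 2307.692ms @ 15/2 + 461.538ms (3/2)
8. 2769.231ms @ 9 + 923.077ms (3)
9. 3692.308ms @ 12 + 184.615ms (3/5)
10. 3876.923ms @ 63/5 + 184.615ms (3/5)
11. 4061.538ms @ 66/5 + 184.615ms (3/5)
12. 4246.154ms @ 69/5 + 184.615ms (3/5)
13. 4430.769ms @ 72/5 + 184.615ms (3/5)
14. 4615.385ms @ 15 + 461.538ms (3/2)
15. 5076.923ms @ 33/2 + 923.077ms (3)
16. 6000.0ms @ 39/2 + 461.538ms (3/2)
17. 6461.538ms @ 21 + 923.077ms (3)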